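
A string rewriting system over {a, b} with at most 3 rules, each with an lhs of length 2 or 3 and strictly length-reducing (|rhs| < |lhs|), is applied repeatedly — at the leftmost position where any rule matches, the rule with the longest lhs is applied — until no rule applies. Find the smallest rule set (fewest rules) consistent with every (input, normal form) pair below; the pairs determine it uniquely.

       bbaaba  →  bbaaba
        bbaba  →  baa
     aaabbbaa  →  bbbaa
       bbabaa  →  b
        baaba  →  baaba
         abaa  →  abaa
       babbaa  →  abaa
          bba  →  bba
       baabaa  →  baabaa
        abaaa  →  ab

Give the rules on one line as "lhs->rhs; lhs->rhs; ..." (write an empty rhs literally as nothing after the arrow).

aaa->; bab->a

  | bbaaba
  | bbaba => baa
  | aaabbbaa => bbbaa
  | bbabaa => baaa => b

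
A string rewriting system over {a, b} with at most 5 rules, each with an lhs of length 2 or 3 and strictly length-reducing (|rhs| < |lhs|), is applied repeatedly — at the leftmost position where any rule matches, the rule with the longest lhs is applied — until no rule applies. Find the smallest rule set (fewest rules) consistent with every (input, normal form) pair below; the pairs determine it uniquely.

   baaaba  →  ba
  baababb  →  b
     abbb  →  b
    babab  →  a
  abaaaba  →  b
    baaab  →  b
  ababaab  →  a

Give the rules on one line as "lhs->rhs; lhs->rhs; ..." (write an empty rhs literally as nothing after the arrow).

aa->b; aab->aa; aba->aa; bb->a

  | baaaba => bbaba => aaba => aaa => ba
  | baababb => baaabb => bbabb => aabb => aab => aa => b
  | abbb => aab => aa => b
  | babab => baab => baa => bb => a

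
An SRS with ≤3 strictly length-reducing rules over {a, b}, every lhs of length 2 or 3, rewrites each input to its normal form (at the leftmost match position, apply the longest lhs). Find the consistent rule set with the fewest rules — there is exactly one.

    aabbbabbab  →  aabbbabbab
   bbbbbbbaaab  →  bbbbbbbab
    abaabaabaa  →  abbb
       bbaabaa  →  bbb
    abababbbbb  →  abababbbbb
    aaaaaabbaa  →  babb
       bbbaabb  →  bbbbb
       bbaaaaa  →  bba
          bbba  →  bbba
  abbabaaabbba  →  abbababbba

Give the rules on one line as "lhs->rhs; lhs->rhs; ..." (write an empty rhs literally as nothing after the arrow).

  | aabbbabbab
  | bbbbbbbaaab => bbbbbbbab
  | abaabaabaa => abbaabaa => abbbaa => abbb
  | bbaabaa => bbbaa => bbb

aaa->b; baa->b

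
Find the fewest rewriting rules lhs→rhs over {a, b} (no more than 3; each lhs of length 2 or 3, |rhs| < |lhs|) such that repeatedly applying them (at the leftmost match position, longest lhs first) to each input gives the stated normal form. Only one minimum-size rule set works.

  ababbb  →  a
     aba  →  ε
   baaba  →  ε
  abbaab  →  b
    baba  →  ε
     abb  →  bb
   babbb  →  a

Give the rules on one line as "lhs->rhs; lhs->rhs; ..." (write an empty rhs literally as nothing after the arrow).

ab->b; ba->; bbb->a

  | ababbb => babbb => bbb => a
  | aba => ba => ε
  | baaba => aba => ba => ε
  | abbaab => bbaab => bab => b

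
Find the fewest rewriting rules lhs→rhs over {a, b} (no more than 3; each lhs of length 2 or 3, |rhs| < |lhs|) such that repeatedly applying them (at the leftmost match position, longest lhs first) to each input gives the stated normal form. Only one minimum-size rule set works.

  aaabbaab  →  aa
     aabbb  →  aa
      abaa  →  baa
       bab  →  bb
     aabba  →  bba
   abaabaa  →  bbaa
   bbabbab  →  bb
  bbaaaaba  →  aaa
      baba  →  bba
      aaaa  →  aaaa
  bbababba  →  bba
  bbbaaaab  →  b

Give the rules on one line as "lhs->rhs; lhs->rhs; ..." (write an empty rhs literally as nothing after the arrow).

  | aaabbaab => aabbaab => abbaab => bbaab => bbab => bbb => aa
  | aabbb => abbb => bbb => aa
  | abaa => baa
  | bab => bb

ab->b; bbb->aa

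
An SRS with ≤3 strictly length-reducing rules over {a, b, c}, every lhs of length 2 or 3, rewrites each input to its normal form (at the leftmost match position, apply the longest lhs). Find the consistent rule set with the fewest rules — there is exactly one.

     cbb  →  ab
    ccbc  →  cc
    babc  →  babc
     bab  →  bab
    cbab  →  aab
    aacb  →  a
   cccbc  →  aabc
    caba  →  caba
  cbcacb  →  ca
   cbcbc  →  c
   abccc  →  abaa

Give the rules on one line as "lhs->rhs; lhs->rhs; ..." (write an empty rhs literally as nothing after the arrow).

  | cbb => ab
  | ccbc => cac => cc
  | babc
  | bab

ac->c; cb->a; ccc->aa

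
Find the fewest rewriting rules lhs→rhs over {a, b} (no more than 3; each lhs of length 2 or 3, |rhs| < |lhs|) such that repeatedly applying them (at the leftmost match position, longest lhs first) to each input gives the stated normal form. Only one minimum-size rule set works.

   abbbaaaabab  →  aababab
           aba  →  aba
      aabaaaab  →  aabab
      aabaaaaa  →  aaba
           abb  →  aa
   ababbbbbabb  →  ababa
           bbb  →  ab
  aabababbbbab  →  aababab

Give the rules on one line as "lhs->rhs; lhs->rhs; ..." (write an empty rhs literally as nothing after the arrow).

  | abbbaaaabab => aabaaaabab => aabaaabab => aabaabab => aababab
  | aba
  | aabaaaab => aabaaab => aabaab => aabab
  | aabaaaaa => aabaaaa => aabaaa => aabaa => aaba

baa->ba; bb->a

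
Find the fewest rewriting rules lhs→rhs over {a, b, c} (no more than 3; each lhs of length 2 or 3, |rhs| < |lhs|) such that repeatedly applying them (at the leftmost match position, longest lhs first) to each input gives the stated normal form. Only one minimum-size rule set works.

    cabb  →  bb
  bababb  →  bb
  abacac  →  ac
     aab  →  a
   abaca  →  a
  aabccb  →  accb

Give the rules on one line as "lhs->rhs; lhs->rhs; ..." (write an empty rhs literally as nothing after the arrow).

ab->; ca->

  | cabb => bb
  | bababb => babb => bb
  | abacac => acac => ac
  | aab => a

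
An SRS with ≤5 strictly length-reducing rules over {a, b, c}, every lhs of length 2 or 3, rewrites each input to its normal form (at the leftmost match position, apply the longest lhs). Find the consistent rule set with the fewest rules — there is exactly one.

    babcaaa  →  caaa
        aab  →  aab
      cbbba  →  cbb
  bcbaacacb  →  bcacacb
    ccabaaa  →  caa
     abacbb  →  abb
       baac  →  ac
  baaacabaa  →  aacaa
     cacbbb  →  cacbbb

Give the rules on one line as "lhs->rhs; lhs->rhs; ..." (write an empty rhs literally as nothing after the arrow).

ba->; bab->; bac->; cca->c

  | babcaaa => caaa
  | aab
  | cbbba => cbb
  | bcbaacacb => bcacacb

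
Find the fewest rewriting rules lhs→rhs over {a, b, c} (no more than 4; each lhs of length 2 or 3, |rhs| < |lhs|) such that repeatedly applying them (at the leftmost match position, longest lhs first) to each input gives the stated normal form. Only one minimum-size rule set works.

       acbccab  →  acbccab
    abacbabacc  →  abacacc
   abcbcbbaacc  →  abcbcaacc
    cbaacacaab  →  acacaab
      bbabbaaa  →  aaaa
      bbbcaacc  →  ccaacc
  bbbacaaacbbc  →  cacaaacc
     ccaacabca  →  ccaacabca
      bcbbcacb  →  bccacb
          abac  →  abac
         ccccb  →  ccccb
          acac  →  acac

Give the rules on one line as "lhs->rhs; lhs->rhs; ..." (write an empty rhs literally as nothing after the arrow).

bb->; bbb->c; cba->bb

  | acbccab
  | abacbabacc => ababbbacc => abacacc
  | abcbcbbaacc => abcbcaacc
  | cbaacacaab => bbacacaab => acacaab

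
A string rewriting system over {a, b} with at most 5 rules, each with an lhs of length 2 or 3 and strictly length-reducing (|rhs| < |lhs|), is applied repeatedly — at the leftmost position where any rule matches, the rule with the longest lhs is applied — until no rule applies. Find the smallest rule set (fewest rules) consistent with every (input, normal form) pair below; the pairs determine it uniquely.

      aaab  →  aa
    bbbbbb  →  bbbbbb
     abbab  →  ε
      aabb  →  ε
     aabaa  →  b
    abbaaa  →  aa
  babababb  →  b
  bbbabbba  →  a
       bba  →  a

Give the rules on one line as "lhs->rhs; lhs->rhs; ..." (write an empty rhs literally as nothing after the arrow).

  | aaab => aa
  | bbbbbb
  | abbab => bab => ab => ε
  | aabb => ab => ε

ab->; aba->b; ba->a; baa->a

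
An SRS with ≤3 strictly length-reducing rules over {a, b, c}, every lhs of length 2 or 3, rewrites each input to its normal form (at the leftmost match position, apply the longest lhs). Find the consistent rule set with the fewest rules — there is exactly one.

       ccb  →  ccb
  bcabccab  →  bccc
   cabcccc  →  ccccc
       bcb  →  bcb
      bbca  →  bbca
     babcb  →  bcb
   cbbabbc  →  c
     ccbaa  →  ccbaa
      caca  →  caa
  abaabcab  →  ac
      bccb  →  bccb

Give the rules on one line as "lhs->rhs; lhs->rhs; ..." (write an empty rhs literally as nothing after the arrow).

  | ccb
  | bcabccab => bcccab => bccc
  | cabcccc => ccccc
  | bcb

ab->; cac->ca; cbb->a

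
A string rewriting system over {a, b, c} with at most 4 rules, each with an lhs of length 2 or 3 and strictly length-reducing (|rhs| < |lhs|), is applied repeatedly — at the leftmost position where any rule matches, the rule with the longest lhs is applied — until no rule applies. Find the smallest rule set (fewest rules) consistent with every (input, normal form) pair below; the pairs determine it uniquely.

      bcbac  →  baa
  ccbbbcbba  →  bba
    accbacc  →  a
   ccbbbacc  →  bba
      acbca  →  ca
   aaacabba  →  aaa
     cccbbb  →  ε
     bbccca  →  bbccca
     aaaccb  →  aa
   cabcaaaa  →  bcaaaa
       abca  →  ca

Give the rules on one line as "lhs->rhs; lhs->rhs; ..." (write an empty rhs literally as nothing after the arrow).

ab->; ac->a; cab->b; cb->a

  | bcbac => baac => baa
  | ccbbbcbba => cabbcbba => bbcbba => bbaba => bba
  | accbacc => acbacc => abacc => acc => ac => a
  | ccbbbacc => cabbacc => bbacc => bbac => bba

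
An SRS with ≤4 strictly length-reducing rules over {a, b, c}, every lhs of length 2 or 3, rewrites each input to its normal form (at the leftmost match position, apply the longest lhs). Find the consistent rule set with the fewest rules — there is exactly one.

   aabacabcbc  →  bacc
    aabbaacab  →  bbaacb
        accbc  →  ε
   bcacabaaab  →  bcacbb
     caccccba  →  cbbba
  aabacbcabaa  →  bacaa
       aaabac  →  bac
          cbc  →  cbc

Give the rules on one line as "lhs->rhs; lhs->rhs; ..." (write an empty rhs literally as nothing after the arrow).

ab->b; bbc->; bcb->; ccb->bb

  | aabacabcbc => abacabcbc => bacabcbc => bacbcbc => bacc
  | aabbaacab => abbaacab => bbaacab => bbaacb
  | accbc => abbc => bbc => ε
  | bcacabaaab => bcacbaaab => bcacbaab => bcacbab => bcacbb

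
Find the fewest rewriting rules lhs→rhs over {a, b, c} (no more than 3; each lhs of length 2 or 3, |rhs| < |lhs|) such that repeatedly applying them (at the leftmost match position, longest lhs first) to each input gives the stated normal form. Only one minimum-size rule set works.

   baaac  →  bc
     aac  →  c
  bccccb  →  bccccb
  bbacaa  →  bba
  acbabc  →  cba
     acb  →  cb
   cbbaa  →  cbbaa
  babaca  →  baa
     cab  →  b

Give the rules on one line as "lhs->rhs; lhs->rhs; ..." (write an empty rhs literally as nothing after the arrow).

abc->a; ac->c; ca->

  | baaac => baac => bac => bc
  | aac => ac => c
  | bccccb
  | bbacaa => bbcaa => bba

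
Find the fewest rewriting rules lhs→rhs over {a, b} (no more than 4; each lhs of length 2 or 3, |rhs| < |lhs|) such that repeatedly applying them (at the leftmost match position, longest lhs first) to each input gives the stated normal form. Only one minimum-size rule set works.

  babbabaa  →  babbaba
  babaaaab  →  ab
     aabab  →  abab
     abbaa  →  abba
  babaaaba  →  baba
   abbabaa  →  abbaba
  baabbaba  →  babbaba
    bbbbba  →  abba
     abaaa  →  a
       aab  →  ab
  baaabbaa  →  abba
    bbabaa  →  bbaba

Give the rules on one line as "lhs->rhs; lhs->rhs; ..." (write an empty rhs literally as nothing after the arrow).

aa->a; aaa->bb; bbb->a

  | babbabaa => babbaba
  | babaaaab => babbbab => baaab => bbbb => ab
  | aabab => abab
  | abbaa => abba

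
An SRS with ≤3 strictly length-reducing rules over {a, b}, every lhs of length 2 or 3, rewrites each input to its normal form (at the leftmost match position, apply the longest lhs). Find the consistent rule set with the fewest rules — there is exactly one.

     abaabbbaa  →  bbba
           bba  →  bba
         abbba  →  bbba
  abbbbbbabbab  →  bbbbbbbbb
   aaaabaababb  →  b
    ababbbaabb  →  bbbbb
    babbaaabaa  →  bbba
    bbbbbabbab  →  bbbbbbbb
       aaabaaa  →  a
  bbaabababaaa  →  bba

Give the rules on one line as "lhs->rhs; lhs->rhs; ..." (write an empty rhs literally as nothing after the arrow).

  | abaabbbaa => baabbbaa => babbaa => bbbaa => bbba
  | bba
  | abbba => bbba
  | abbbbbbabbab => bbbbbbabbab => bbbbbbbbab => bbbbbbbbb

aa->a; aab->a; ab->b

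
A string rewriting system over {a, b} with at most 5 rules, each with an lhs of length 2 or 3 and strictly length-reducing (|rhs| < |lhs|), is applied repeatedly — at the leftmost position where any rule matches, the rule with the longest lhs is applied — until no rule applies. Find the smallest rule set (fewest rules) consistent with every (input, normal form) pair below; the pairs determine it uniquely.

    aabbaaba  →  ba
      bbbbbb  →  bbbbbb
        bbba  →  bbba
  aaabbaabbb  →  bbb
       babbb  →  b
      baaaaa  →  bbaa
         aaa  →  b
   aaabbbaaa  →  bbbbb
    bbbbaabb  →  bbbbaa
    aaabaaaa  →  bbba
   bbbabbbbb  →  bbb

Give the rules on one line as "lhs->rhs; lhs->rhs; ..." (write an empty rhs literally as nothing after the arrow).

  | aabbaaba => abbaaba => aaaaba => baba => ba
  | bbbbbb
  | bbba
  | aaabbaabbb => bbbaabbb => bbbabbb => bbbaab => bbbab => bbb

aaa->b; aab->ab; ab->; abb->aa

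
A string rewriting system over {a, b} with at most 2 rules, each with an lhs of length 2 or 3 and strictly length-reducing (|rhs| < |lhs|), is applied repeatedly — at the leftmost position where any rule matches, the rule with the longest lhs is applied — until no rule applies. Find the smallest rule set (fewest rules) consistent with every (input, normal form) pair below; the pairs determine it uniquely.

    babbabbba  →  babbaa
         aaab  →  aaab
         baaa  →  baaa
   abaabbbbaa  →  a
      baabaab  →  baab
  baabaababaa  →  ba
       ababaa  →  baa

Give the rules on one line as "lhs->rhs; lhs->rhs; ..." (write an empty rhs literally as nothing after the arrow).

  | babbabbba => babbaa
  | aaab
  | baaa
  | abaabbbbaa => abbbbaa => abaa => a

aba->; bbb->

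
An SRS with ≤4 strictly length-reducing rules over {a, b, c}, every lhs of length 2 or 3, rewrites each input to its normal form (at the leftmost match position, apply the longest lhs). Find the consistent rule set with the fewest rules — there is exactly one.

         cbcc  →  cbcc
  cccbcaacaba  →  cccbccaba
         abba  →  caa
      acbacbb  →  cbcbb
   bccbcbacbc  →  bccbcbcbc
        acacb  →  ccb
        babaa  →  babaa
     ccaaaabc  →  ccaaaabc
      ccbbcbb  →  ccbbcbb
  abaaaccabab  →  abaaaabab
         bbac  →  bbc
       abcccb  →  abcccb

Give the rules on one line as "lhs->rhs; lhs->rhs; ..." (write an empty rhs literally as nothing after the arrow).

abb->ca; ac->c; acc->a

  | cbcc
  | cccbcaacaba => cccbcacaba => cccbccaba
  | abba => caa
  | acbacbb => cbacbb => cbcbb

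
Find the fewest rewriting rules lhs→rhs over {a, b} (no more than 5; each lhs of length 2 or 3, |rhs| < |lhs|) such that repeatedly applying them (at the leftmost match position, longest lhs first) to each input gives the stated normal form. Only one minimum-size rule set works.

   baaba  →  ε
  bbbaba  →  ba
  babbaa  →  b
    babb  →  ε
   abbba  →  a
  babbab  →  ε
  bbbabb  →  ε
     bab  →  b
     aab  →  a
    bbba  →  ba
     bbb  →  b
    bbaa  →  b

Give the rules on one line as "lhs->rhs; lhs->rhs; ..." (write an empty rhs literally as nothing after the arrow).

aa->b; aab->a; ab->; bb->

  | baaba => baa => bb => ε
  | bbbaba => baba => ba
  | babbaa => bbaa => aa => b
  | babb => bb => ε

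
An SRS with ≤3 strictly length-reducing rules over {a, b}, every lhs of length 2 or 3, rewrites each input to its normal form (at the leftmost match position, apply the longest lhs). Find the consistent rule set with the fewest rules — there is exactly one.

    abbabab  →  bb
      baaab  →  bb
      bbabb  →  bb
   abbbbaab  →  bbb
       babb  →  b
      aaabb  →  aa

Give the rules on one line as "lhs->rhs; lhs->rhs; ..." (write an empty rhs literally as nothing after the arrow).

ab->b; abb->

  | abbabab => abab => bab => bb
  | baaab => baab => bab => bb
  | bbabb => bb
  | abbbbaab => bbaab => bbab => bbb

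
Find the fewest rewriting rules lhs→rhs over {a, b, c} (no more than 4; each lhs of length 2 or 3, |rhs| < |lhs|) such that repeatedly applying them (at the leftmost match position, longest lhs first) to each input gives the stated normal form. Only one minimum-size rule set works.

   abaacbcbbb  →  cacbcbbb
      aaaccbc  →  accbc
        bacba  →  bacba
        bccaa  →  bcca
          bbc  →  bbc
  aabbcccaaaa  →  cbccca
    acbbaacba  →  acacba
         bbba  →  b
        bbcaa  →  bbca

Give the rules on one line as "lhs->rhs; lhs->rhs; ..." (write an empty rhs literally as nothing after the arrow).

aa->a; ab->c; bba->

  | abaacbcbbb => caacbcbbb => cacbcbbb
  | aaaccbc => aaccbc => accbc
  | bacba
  | bccaa => bcca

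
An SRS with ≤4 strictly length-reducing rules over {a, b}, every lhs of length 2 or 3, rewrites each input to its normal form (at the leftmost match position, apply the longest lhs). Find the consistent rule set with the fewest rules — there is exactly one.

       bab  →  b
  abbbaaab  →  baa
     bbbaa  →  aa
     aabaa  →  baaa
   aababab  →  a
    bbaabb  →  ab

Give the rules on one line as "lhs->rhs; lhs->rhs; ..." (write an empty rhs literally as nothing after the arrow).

  | bab => b
  | abbbaaab => aaaab => aaba => baa
  | bbbaa => aa
  | aabaa => baaa

aab->ba; bab->b; bbb->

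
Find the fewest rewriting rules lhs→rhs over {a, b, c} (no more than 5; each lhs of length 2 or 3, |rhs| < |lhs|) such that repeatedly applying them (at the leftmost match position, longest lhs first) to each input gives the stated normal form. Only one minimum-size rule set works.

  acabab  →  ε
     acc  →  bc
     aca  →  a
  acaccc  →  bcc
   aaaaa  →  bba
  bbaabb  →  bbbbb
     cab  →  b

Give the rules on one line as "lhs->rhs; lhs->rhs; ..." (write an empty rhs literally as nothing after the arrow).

aa->b; ab->; acc->bc; ca->

  | acabab => abab => ab => ε
  | acc => bc
  | aca => a
  | acaccc => accc => bcc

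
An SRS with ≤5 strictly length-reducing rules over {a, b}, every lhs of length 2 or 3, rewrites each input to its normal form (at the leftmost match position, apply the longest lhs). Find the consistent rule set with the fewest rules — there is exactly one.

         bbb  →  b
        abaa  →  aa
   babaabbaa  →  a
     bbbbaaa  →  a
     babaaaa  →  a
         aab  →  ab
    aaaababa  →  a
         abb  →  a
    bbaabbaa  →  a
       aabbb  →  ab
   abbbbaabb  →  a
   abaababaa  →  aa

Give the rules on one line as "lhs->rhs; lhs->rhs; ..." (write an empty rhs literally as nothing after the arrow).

aaa->a; aab->ab; ba->; bb->

  | bbb => b
  | abaa => aa
  | babaabbaa => baabbaa => abbaa => aaa => a
  | bbbbaaa => bbaaa => aaa => a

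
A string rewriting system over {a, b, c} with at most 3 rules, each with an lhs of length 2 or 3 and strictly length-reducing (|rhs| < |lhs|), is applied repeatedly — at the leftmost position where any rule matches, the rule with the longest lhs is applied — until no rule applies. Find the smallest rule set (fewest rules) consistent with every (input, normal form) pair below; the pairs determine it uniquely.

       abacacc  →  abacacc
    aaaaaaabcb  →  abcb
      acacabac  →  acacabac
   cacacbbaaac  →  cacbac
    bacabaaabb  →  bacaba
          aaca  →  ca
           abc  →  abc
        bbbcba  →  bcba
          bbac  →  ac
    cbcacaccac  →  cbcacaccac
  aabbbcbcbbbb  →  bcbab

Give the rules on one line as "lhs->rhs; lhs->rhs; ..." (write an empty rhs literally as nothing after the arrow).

aa->; bb->; cbb->ab

  | abacacc
  | aaaaaaabcb => aaaaabcb => aaabcb => abcb
  | acacabac
  | cacacbbaaac => cacaabaaac => cacbaaac => cacbac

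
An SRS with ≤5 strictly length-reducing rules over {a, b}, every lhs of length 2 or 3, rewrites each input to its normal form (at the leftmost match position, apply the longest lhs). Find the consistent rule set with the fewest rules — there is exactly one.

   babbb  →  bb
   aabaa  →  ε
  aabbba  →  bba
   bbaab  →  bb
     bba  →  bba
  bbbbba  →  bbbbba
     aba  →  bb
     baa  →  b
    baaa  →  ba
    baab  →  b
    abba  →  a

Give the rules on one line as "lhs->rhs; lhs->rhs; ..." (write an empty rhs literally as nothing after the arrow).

aa->; aab->; aba->bb; abb->

  | babbb => bb
  | aabaa => aa => ε
  | aabbba => bba
  | bbaab => bb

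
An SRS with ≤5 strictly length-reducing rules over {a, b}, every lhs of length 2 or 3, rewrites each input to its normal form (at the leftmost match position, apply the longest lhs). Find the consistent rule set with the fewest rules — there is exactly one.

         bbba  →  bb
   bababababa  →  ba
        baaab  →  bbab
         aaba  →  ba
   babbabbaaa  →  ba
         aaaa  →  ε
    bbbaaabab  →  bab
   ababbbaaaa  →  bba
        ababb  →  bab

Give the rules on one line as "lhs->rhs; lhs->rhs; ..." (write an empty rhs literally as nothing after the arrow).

aa->; aba->bb; baa->bb; bbb->ba

  | bbba => baa => bb
  | bababababa => bbbbababa => babababa => bbbbaba => bababa => bbbba => baba => bbb => ba
  | baaab => bbab
  | aaba => ba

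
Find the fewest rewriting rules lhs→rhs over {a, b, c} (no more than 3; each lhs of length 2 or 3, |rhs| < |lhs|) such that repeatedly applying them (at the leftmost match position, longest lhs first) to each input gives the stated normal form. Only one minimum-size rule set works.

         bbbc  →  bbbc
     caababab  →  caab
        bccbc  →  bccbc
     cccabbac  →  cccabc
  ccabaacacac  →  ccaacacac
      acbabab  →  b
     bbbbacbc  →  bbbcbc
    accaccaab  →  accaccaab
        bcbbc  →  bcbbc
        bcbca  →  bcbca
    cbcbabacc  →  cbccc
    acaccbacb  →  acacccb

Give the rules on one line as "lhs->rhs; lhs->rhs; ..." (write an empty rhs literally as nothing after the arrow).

  | bbbc
  | caababab => caabab => caab
  | bccbc
  | cccabbac => cccabc

acb->b; ba->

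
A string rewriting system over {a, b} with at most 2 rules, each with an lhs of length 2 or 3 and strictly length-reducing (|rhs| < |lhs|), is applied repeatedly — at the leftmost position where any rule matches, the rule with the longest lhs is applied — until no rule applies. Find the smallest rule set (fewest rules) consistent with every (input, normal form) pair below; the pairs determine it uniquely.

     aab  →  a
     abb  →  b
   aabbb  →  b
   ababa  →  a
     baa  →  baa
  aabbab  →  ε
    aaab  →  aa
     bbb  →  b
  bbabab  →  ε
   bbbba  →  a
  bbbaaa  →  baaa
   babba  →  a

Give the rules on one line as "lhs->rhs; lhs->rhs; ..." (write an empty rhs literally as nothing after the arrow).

ab->; bb->

  | aab => a
  | abb => b
  | aabbb => abb => b
  | ababa => aba => a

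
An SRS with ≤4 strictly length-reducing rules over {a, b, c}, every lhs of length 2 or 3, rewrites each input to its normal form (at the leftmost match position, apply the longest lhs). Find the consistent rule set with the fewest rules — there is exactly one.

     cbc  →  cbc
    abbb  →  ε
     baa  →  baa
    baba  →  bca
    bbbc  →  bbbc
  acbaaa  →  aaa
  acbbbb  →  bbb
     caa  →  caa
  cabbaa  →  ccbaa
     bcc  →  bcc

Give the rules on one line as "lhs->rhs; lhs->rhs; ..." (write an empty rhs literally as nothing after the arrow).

ab->c; acb->; cbb->

  | cbc
  | abbb => cbb => ε
  | baa
  | baba => bca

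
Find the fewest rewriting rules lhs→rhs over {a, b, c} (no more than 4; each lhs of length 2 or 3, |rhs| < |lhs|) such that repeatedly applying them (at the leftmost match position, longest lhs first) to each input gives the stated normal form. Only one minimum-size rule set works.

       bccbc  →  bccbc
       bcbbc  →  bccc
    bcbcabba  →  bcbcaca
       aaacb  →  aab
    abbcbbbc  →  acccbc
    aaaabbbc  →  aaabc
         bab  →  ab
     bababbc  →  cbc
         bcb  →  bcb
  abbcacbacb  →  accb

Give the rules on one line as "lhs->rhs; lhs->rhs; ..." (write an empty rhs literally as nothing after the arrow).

  | bccbc
  | bcbbc => bccc
  | bcbcabba => bcbcaca
  | aaacb => aab

aba->b; acb->b; ba->a; bb->c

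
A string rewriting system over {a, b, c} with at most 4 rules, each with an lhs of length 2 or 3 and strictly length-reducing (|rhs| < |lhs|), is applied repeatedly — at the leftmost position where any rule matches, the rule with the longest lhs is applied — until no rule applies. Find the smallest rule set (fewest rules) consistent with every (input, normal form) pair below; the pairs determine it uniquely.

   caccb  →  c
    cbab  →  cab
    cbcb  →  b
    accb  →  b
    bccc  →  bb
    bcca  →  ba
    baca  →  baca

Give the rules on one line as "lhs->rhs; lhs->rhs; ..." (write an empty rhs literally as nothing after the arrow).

acc->; cb->c; cc->; ccc->b

  | caccb => cb => c
  | cbab => cab
  | cbcb => ccb => b
  | accb => b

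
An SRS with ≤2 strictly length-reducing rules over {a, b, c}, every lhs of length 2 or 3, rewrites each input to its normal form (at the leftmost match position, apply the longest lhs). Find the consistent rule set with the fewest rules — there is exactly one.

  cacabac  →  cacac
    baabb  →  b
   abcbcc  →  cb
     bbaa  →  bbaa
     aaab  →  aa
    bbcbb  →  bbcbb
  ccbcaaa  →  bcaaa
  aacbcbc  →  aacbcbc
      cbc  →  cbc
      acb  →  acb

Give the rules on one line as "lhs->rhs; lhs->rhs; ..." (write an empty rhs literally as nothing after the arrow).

  | cacabac => cacac
  | baabb => bab => b
  | abcbcc => cbcc => cb
  | bbaa

ab->; cc->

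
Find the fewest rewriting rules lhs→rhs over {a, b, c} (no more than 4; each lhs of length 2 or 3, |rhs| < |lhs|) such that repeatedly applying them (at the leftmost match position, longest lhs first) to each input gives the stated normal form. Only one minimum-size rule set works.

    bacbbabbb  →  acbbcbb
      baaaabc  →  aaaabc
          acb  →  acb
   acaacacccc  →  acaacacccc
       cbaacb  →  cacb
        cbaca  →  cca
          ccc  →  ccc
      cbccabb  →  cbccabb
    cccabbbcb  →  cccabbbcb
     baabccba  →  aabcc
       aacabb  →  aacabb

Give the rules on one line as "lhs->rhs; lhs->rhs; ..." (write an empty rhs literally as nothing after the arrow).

ba->a; bab->bc; cba->c

  | bacbbabbb => acbbabbb => acbbcbb
  | baaaabc => aaaabc
  | acb
  | acaacacccc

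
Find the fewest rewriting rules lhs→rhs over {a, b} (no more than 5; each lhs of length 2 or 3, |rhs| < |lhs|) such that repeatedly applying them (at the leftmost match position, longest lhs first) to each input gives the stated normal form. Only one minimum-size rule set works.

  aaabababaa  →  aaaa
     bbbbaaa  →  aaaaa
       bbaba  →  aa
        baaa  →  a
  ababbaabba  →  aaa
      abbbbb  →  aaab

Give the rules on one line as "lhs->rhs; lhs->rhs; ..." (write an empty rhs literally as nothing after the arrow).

  | aaabababaa => aaaabaa => aaaa
  | bbbbaaa => abbaaa => aaaaa
  | bbaba => aaba => aa
  | baaa => a

ba->; baa->; bab->; bb->a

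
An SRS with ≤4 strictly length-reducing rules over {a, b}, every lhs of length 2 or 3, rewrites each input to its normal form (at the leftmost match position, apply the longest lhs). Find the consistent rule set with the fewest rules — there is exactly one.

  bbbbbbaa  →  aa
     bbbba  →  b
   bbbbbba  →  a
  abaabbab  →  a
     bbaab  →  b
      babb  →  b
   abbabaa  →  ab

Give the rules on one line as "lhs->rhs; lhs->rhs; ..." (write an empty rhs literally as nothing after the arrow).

  | bbbbbbaa => bbbaa => aa
  | bbbba => ba => b
  | bbbbbba => bbba => a
  | abaabbab => ababbab => abab => a

ba->b; bab->; bbb->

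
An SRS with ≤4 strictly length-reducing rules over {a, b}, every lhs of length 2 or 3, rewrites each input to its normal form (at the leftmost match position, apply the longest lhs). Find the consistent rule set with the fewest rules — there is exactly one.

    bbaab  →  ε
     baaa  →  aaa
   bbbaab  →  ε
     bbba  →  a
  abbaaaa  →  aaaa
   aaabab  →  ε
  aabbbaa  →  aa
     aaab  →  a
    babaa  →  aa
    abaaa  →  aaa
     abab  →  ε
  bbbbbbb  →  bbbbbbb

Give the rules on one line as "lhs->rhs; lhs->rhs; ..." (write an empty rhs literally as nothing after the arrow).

  | bbaab => baab => aab => ε
  | baaa => aaa
  | bbbaab => bbaab => baab => aab => ε
  | bbba => bba => ba => a

aab->; ab->; ba->a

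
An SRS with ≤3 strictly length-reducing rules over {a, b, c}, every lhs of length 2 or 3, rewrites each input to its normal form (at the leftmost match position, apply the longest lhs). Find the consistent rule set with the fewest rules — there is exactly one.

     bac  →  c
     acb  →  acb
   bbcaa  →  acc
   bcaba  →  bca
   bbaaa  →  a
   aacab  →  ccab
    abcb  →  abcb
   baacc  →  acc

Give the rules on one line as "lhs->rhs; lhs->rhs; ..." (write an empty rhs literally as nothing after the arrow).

aa->c; ba->; bbc->ac

  | bac => c
  | acb
  | bbcaa => acaa => acc
  | bcaba => bca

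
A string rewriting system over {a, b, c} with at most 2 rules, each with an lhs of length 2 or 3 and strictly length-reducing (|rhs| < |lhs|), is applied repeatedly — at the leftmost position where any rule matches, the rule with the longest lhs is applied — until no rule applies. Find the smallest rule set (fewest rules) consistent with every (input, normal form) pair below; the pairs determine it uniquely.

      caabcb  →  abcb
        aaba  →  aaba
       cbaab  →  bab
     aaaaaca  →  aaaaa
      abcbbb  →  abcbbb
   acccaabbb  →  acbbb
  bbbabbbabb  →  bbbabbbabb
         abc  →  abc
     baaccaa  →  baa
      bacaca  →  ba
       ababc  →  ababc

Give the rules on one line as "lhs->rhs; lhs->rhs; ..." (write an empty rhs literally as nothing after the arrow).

  | caabcb => abcb
  | aaba
  | cbaab => bab
  | aaaaaca => aaaaa

ca->; cba->b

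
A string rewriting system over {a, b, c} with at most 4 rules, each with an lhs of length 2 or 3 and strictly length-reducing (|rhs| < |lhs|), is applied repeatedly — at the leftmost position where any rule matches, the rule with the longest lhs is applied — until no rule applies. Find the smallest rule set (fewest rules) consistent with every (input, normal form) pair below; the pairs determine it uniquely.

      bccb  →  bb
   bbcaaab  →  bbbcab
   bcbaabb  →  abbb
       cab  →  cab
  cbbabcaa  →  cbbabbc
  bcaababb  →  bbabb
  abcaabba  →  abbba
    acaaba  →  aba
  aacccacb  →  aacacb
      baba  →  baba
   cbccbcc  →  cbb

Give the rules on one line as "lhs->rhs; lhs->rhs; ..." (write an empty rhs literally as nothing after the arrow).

  | bccb => bb
  | bbcaaab => bbbcab
  | bcbaabb => baabb => abbb
  | cab

baa->ab; bcb->b; caa->bc; cc->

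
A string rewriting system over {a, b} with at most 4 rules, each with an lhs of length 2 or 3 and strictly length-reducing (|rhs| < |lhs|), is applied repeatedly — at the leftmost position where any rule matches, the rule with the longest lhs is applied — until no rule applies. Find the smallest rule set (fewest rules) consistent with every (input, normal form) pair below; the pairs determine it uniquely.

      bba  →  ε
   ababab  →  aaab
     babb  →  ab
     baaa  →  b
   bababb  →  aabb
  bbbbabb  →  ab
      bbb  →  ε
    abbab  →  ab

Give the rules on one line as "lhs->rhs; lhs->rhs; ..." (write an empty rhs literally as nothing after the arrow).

ba->b; bab->a; bba->; bbb->

  | bba => ε
  | ababab => aaab
  | babb => ab
  | baaa => baa => ba => b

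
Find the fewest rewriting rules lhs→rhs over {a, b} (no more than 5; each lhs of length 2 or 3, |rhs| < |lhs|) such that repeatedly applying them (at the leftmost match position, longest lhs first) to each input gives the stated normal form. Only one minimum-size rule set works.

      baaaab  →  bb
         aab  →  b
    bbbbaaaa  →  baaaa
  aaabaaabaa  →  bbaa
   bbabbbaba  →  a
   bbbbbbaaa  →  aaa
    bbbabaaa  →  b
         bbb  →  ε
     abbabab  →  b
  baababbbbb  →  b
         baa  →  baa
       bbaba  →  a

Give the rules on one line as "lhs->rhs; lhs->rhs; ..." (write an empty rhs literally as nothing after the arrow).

ab->b; aba->ab; bab->bb; bbb->

  | baaaab => baaab => baab => bab => bb
  | aab => ab => b
  | bbbbaaaa => baaaa
  | aaabaaabaa => aaabaabaa => aaababaa => aaabbaa => aabbaa => abbaa => bbaa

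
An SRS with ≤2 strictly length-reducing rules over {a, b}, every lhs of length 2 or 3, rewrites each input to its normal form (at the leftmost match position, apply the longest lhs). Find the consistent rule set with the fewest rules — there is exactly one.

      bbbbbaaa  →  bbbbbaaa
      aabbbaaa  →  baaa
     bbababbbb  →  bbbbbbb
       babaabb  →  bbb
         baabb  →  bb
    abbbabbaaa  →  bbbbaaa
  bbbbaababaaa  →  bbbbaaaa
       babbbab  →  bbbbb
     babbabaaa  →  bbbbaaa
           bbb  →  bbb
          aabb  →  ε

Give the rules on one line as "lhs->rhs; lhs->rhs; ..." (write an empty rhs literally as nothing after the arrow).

  | bbbbbaaa
  | aabbbaaa => abbaaa => baaa
  | bbababbbb => bbbabbbb => bbbbbbb
  | babaabb => bbaabb => bbab => bbb

ab->; bab->bb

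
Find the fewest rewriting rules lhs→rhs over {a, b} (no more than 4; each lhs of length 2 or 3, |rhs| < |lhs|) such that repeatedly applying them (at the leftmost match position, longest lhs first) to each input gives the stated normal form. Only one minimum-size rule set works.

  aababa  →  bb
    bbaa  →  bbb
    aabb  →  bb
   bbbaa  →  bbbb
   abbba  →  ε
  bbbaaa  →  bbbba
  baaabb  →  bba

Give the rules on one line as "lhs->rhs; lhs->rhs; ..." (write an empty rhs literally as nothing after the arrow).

aa->; ab->a; baa->bb

  | aababa => baba => baa => bb
  | bbaa => bbb
  | aabb => bb
  | bbbaa => bbbb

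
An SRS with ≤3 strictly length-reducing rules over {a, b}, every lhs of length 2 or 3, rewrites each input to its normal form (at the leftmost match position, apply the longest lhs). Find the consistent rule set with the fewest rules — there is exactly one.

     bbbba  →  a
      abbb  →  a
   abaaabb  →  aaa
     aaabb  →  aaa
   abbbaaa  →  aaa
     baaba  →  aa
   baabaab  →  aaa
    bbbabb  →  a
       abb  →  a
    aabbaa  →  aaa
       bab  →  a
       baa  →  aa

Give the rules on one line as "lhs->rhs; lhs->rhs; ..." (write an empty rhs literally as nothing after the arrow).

ab->a; aba->a; ba->a

  | bbbba => bbba => bba => ba => a
  | abbb => abb => ab => a
  | abaaabb => aaabb => aaab => aaa
  | aaabb => aaab => aaa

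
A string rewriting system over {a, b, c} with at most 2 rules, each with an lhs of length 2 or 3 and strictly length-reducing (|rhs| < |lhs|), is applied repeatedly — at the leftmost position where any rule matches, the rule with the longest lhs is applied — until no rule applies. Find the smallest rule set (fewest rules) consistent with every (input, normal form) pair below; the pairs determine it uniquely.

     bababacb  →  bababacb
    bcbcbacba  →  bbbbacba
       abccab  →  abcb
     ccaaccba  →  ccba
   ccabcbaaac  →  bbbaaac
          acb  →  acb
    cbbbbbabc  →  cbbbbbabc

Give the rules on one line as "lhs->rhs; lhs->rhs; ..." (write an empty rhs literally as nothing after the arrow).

  | bababacb
  | bcbcbacba => bbbbacba
  | abccab => abcb
  | ccaaccba => caccba => ccba

ca->; cbc->bb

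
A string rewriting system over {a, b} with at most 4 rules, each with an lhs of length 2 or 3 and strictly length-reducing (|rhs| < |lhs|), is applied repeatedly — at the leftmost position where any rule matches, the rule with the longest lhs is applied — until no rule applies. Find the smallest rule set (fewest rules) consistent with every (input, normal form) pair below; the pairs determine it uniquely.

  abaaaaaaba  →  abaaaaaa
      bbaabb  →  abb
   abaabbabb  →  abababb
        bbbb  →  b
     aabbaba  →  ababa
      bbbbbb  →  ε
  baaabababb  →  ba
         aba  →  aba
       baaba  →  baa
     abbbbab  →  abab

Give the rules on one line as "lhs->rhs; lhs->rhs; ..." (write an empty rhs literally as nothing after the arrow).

aab->a; bba->; bbb->

  | abaaaaaaba => abaaaaaa
  | bbaabb => abb
  | abaabbabb => abababb
  | bbbb => b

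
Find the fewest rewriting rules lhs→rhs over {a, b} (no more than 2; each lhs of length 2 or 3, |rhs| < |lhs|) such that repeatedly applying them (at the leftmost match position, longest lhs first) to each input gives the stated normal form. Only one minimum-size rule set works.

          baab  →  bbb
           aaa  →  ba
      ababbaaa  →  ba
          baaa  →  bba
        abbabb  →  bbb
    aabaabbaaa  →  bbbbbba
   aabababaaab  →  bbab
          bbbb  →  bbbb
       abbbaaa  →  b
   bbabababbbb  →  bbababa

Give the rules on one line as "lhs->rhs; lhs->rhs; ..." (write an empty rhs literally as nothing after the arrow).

  | baab => bbb
  | aaa => ba
  | ababbaaa => abaaaa => abbaa => aaa => ba
  | baaa => bba

aa->b; abb->a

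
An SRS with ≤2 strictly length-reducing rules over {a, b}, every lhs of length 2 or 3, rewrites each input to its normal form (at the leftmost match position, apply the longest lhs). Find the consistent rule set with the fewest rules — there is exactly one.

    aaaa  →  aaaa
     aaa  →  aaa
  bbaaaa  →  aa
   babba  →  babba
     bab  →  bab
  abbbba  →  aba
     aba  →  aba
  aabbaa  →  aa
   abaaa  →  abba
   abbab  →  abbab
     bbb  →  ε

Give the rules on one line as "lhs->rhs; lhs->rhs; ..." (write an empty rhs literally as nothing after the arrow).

  | aaaa
  | aaa
  | bbaaaa => bbbaa => aa
  | babba

baa->bb; bbb->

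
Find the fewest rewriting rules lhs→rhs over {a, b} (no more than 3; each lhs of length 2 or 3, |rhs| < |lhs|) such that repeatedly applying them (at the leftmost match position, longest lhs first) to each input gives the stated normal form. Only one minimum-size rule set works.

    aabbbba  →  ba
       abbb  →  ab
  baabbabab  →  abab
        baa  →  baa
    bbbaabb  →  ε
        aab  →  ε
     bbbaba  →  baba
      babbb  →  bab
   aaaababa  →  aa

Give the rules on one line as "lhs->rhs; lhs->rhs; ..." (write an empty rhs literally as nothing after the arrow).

aab->; bb->

  | aabbbba => bbba => ba
  | abbb => ab
  | baabbabab => bbabab => abab
  | baa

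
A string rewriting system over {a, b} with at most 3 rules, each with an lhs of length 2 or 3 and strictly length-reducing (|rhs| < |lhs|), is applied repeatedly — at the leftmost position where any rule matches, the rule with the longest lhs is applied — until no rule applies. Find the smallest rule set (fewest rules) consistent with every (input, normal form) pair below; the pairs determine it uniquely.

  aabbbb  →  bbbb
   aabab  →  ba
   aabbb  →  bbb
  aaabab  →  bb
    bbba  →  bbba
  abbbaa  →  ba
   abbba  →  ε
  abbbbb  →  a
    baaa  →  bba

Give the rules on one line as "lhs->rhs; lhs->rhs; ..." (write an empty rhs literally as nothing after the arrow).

  | aabbbb => bbbb
  | aabab => bab => ba
  | aabbb => bbb
  | aaabab => babab => baab => bb

aa->; aaa->ba; ab->a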